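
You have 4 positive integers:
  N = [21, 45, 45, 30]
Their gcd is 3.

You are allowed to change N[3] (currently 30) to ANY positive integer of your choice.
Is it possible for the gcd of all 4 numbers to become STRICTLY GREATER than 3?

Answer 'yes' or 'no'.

Answer: no

Derivation:
Current gcd = 3
gcd of all OTHER numbers (without N[3]=30): gcd([21, 45, 45]) = 3
The new gcd after any change is gcd(3, new_value).
This can be at most 3.
Since 3 = old gcd 3, the gcd can only stay the same or decrease.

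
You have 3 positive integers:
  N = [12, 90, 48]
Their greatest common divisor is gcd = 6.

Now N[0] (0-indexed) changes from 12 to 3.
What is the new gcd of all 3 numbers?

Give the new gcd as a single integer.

Answer: 3

Derivation:
Numbers: [12, 90, 48], gcd = 6
Change: index 0, 12 -> 3
gcd of the OTHER numbers (without index 0): gcd([90, 48]) = 6
New gcd = gcd(g_others, new_val) = gcd(6, 3) = 3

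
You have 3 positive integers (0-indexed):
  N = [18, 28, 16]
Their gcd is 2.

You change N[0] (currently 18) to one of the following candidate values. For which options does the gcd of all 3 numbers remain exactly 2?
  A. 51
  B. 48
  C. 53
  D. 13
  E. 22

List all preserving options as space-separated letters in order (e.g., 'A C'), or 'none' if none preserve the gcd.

Old gcd = 2; gcd of others (without N[0]) = 4
New gcd for candidate v: gcd(4, v). Preserves old gcd iff gcd(4, v) = 2.
  Option A: v=51, gcd(4,51)=1 -> changes
  Option B: v=48, gcd(4,48)=4 -> changes
  Option C: v=53, gcd(4,53)=1 -> changes
  Option D: v=13, gcd(4,13)=1 -> changes
  Option E: v=22, gcd(4,22)=2 -> preserves

Answer: E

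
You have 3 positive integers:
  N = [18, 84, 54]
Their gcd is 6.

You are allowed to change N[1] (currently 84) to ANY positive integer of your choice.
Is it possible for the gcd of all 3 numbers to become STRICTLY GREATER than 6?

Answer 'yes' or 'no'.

Current gcd = 6
gcd of all OTHER numbers (without N[1]=84): gcd([18, 54]) = 18
The new gcd after any change is gcd(18, new_value).
This can be at most 18.
Since 18 > old gcd 6, the gcd CAN increase (e.g., set N[1] = 18).

Answer: yes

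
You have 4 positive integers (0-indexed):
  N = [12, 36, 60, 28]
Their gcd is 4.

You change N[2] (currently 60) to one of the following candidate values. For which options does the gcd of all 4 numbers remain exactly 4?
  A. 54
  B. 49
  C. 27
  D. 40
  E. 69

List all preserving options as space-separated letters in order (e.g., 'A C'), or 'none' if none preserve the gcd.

Old gcd = 4; gcd of others (without N[2]) = 4
New gcd for candidate v: gcd(4, v). Preserves old gcd iff gcd(4, v) = 4.
  Option A: v=54, gcd(4,54)=2 -> changes
  Option B: v=49, gcd(4,49)=1 -> changes
  Option C: v=27, gcd(4,27)=1 -> changes
  Option D: v=40, gcd(4,40)=4 -> preserves
  Option E: v=69, gcd(4,69)=1 -> changes

Answer: D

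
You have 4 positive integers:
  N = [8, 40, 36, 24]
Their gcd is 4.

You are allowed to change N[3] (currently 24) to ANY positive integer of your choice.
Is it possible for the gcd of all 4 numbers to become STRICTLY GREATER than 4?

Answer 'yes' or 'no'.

Answer: no

Derivation:
Current gcd = 4
gcd of all OTHER numbers (without N[3]=24): gcd([8, 40, 36]) = 4
The new gcd after any change is gcd(4, new_value).
This can be at most 4.
Since 4 = old gcd 4, the gcd can only stay the same or decrease.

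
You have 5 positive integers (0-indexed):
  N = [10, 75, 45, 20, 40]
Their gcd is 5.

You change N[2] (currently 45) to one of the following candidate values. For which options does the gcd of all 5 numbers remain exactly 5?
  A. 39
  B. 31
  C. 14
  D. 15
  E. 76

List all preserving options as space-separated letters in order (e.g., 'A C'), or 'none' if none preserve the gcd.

Answer: D

Derivation:
Old gcd = 5; gcd of others (without N[2]) = 5
New gcd for candidate v: gcd(5, v). Preserves old gcd iff gcd(5, v) = 5.
  Option A: v=39, gcd(5,39)=1 -> changes
  Option B: v=31, gcd(5,31)=1 -> changes
  Option C: v=14, gcd(5,14)=1 -> changes
  Option D: v=15, gcd(5,15)=5 -> preserves
  Option E: v=76, gcd(5,76)=1 -> changes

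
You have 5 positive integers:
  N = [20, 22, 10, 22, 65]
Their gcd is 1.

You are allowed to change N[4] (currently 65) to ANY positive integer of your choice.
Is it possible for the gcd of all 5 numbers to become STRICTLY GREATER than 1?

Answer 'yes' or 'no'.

Answer: yes

Derivation:
Current gcd = 1
gcd of all OTHER numbers (without N[4]=65): gcd([20, 22, 10, 22]) = 2
The new gcd after any change is gcd(2, new_value).
This can be at most 2.
Since 2 > old gcd 1, the gcd CAN increase (e.g., set N[4] = 2).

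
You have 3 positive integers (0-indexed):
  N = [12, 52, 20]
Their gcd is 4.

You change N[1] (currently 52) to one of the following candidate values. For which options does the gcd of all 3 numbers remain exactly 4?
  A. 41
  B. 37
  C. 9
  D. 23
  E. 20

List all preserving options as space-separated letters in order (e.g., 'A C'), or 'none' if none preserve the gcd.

Old gcd = 4; gcd of others (without N[1]) = 4
New gcd for candidate v: gcd(4, v). Preserves old gcd iff gcd(4, v) = 4.
  Option A: v=41, gcd(4,41)=1 -> changes
  Option B: v=37, gcd(4,37)=1 -> changes
  Option C: v=9, gcd(4,9)=1 -> changes
  Option D: v=23, gcd(4,23)=1 -> changes
  Option E: v=20, gcd(4,20)=4 -> preserves

Answer: E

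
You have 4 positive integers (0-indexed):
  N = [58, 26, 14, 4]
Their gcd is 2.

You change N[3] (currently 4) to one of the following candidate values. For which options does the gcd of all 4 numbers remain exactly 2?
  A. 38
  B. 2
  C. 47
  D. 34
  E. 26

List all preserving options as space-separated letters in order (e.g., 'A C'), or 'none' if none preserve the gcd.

Answer: A B D E

Derivation:
Old gcd = 2; gcd of others (without N[3]) = 2
New gcd for candidate v: gcd(2, v). Preserves old gcd iff gcd(2, v) = 2.
  Option A: v=38, gcd(2,38)=2 -> preserves
  Option B: v=2, gcd(2,2)=2 -> preserves
  Option C: v=47, gcd(2,47)=1 -> changes
  Option D: v=34, gcd(2,34)=2 -> preserves
  Option E: v=26, gcd(2,26)=2 -> preserves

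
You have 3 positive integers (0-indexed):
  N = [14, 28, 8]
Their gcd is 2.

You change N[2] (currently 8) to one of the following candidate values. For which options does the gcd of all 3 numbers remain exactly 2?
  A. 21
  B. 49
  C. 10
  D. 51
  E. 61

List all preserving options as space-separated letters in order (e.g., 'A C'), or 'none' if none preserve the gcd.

Old gcd = 2; gcd of others (without N[2]) = 14
New gcd for candidate v: gcd(14, v). Preserves old gcd iff gcd(14, v) = 2.
  Option A: v=21, gcd(14,21)=7 -> changes
  Option B: v=49, gcd(14,49)=7 -> changes
  Option C: v=10, gcd(14,10)=2 -> preserves
  Option D: v=51, gcd(14,51)=1 -> changes
  Option E: v=61, gcd(14,61)=1 -> changes

Answer: C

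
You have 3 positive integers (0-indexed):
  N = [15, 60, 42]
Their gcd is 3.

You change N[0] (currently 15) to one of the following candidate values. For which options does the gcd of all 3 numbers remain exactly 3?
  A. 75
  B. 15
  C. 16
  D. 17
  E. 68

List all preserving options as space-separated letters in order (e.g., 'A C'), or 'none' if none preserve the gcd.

Old gcd = 3; gcd of others (without N[0]) = 6
New gcd for candidate v: gcd(6, v). Preserves old gcd iff gcd(6, v) = 3.
  Option A: v=75, gcd(6,75)=3 -> preserves
  Option B: v=15, gcd(6,15)=3 -> preserves
  Option C: v=16, gcd(6,16)=2 -> changes
  Option D: v=17, gcd(6,17)=1 -> changes
  Option E: v=68, gcd(6,68)=2 -> changes

Answer: A B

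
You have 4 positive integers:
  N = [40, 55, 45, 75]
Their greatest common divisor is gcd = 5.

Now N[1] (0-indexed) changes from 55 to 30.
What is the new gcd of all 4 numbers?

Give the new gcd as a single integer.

Answer: 5

Derivation:
Numbers: [40, 55, 45, 75], gcd = 5
Change: index 1, 55 -> 30
gcd of the OTHER numbers (without index 1): gcd([40, 45, 75]) = 5
New gcd = gcd(g_others, new_val) = gcd(5, 30) = 5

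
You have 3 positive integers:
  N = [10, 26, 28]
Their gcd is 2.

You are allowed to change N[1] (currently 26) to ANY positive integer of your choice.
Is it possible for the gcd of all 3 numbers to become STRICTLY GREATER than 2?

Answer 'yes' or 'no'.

Answer: no

Derivation:
Current gcd = 2
gcd of all OTHER numbers (without N[1]=26): gcd([10, 28]) = 2
The new gcd after any change is gcd(2, new_value).
This can be at most 2.
Since 2 = old gcd 2, the gcd can only stay the same or decrease.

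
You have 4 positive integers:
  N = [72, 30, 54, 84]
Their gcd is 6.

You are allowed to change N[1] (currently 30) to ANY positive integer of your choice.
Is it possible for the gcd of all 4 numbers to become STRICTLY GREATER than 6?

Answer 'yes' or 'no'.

Current gcd = 6
gcd of all OTHER numbers (without N[1]=30): gcd([72, 54, 84]) = 6
The new gcd after any change is gcd(6, new_value).
This can be at most 6.
Since 6 = old gcd 6, the gcd can only stay the same or decrease.

Answer: no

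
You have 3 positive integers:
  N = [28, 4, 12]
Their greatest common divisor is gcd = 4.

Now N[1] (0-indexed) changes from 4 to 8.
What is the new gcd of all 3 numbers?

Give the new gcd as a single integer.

Numbers: [28, 4, 12], gcd = 4
Change: index 1, 4 -> 8
gcd of the OTHER numbers (without index 1): gcd([28, 12]) = 4
New gcd = gcd(g_others, new_val) = gcd(4, 8) = 4

Answer: 4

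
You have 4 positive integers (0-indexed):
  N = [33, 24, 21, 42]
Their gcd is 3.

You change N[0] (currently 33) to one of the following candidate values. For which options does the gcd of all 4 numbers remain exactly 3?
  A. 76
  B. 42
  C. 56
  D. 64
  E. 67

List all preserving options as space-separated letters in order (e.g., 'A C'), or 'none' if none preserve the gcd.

Old gcd = 3; gcd of others (without N[0]) = 3
New gcd for candidate v: gcd(3, v). Preserves old gcd iff gcd(3, v) = 3.
  Option A: v=76, gcd(3,76)=1 -> changes
  Option B: v=42, gcd(3,42)=3 -> preserves
  Option C: v=56, gcd(3,56)=1 -> changes
  Option D: v=64, gcd(3,64)=1 -> changes
  Option E: v=67, gcd(3,67)=1 -> changes

Answer: B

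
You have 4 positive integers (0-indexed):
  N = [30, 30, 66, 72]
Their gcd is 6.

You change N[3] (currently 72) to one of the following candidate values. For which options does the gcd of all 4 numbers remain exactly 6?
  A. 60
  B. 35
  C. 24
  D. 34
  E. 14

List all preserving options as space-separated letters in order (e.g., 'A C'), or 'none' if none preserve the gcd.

Answer: A C

Derivation:
Old gcd = 6; gcd of others (without N[3]) = 6
New gcd for candidate v: gcd(6, v). Preserves old gcd iff gcd(6, v) = 6.
  Option A: v=60, gcd(6,60)=6 -> preserves
  Option B: v=35, gcd(6,35)=1 -> changes
  Option C: v=24, gcd(6,24)=6 -> preserves
  Option D: v=34, gcd(6,34)=2 -> changes
  Option E: v=14, gcd(6,14)=2 -> changes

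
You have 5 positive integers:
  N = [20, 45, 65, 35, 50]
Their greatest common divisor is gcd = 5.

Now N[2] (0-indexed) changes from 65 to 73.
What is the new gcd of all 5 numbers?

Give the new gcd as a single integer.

Answer: 1

Derivation:
Numbers: [20, 45, 65, 35, 50], gcd = 5
Change: index 2, 65 -> 73
gcd of the OTHER numbers (without index 2): gcd([20, 45, 35, 50]) = 5
New gcd = gcd(g_others, new_val) = gcd(5, 73) = 1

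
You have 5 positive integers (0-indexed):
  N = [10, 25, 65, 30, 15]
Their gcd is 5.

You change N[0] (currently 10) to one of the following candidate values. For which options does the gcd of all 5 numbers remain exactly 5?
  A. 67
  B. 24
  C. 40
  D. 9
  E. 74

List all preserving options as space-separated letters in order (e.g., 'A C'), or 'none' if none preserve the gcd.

Answer: C

Derivation:
Old gcd = 5; gcd of others (without N[0]) = 5
New gcd for candidate v: gcd(5, v). Preserves old gcd iff gcd(5, v) = 5.
  Option A: v=67, gcd(5,67)=1 -> changes
  Option B: v=24, gcd(5,24)=1 -> changes
  Option C: v=40, gcd(5,40)=5 -> preserves
  Option D: v=9, gcd(5,9)=1 -> changes
  Option E: v=74, gcd(5,74)=1 -> changes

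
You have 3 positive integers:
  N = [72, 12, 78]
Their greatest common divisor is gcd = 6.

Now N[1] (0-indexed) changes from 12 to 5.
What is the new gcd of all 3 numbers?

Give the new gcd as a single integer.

Answer: 1

Derivation:
Numbers: [72, 12, 78], gcd = 6
Change: index 1, 12 -> 5
gcd of the OTHER numbers (without index 1): gcd([72, 78]) = 6
New gcd = gcd(g_others, new_val) = gcd(6, 5) = 1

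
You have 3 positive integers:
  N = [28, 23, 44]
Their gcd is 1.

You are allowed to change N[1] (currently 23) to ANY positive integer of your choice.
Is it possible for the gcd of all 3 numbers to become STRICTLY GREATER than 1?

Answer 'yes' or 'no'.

Answer: yes

Derivation:
Current gcd = 1
gcd of all OTHER numbers (without N[1]=23): gcd([28, 44]) = 4
The new gcd after any change is gcd(4, new_value).
This can be at most 4.
Since 4 > old gcd 1, the gcd CAN increase (e.g., set N[1] = 4).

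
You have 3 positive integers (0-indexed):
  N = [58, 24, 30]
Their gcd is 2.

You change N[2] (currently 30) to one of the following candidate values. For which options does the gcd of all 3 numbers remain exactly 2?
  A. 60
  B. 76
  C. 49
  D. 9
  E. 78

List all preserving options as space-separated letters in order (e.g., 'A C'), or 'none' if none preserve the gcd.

Old gcd = 2; gcd of others (without N[2]) = 2
New gcd for candidate v: gcd(2, v). Preserves old gcd iff gcd(2, v) = 2.
  Option A: v=60, gcd(2,60)=2 -> preserves
  Option B: v=76, gcd(2,76)=2 -> preserves
  Option C: v=49, gcd(2,49)=1 -> changes
  Option D: v=9, gcd(2,9)=1 -> changes
  Option E: v=78, gcd(2,78)=2 -> preserves

Answer: A B E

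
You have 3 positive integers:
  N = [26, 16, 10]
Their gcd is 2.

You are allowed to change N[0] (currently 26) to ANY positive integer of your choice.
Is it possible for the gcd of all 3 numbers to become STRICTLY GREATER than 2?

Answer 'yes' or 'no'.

Current gcd = 2
gcd of all OTHER numbers (without N[0]=26): gcd([16, 10]) = 2
The new gcd after any change is gcd(2, new_value).
This can be at most 2.
Since 2 = old gcd 2, the gcd can only stay the same or decrease.

Answer: no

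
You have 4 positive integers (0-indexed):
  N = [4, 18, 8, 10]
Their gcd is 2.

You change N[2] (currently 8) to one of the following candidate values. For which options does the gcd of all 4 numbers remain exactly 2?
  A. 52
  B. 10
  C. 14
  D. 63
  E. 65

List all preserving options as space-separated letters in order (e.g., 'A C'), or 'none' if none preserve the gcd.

Answer: A B C

Derivation:
Old gcd = 2; gcd of others (without N[2]) = 2
New gcd for candidate v: gcd(2, v). Preserves old gcd iff gcd(2, v) = 2.
  Option A: v=52, gcd(2,52)=2 -> preserves
  Option B: v=10, gcd(2,10)=2 -> preserves
  Option C: v=14, gcd(2,14)=2 -> preserves
  Option D: v=63, gcd(2,63)=1 -> changes
  Option E: v=65, gcd(2,65)=1 -> changes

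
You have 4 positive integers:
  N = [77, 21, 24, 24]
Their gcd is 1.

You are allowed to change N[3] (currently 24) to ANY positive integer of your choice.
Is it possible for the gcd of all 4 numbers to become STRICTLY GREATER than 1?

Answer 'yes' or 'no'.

Current gcd = 1
gcd of all OTHER numbers (without N[3]=24): gcd([77, 21, 24]) = 1
The new gcd after any change is gcd(1, new_value).
This can be at most 1.
Since 1 = old gcd 1, the gcd can only stay the same or decrease.

Answer: no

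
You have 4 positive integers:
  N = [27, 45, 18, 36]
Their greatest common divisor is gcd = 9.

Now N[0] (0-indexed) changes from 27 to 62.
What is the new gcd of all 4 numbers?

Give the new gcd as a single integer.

Answer: 1

Derivation:
Numbers: [27, 45, 18, 36], gcd = 9
Change: index 0, 27 -> 62
gcd of the OTHER numbers (without index 0): gcd([45, 18, 36]) = 9
New gcd = gcd(g_others, new_val) = gcd(9, 62) = 1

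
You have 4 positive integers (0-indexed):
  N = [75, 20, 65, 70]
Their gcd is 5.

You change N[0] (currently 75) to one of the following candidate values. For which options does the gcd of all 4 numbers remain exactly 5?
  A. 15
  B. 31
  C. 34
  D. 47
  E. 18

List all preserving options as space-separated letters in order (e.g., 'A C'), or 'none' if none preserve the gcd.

Old gcd = 5; gcd of others (without N[0]) = 5
New gcd for candidate v: gcd(5, v). Preserves old gcd iff gcd(5, v) = 5.
  Option A: v=15, gcd(5,15)=5 -> preserves
  Option B: v=31, gcd(5,31)=1 -> changes
  Option C: v=34, gcd(5,34)=1 -> changes
  Option D: v=47, gcd(5,47)=1 -> changes
  Option E: v=18, gcd(5,18)=1 -> changes

Answer: A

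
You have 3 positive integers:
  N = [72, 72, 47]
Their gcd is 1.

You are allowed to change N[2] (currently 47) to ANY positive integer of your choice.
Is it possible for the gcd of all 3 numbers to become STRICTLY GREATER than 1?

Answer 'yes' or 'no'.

Answer: yes

Derivation:
Current gcd = 1
gcd of all OTHER numbers (without N[2]=47): gcd([72, 72]) = 72
The new gcd after any change is gcd(72, new_value).
This can be at most 72.
Since 72 > old gcd 1, the gcd CAN increase (e.g., set N[2] = 72).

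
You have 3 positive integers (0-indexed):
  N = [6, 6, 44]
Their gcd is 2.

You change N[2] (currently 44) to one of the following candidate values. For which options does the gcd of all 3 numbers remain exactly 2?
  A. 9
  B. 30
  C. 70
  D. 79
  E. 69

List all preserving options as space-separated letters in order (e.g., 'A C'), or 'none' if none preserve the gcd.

Old gcd = 2; gcd of others (without N[2]) = 6
New gcd for candidate v: gcd(6, v). Preserves old gcd iff gcd(6, v) = 2.
  Option A: v=9, gcd(6,9)=3 -> changes
  Option B: v=30, gcd(6,30)=6 -> changes
  Option C: v=70, gcd(6,70)=2 -> preserves
  Option D: v=79, gcd(6,79)=1 -> changes
  Option E: v=69, gcd(6,69)=3 -> changes

Answer: C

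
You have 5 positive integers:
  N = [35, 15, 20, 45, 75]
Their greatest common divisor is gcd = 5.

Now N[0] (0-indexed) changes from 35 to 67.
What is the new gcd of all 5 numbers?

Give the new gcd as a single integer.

Answer: 1

Derivation:
Numbers: [35, 15, 20, 45, 75], gcd = 5
Change: index 0, 35 -> 67
gcd of the OTHER numbers (without index 0): gcd([15, 20, 45, 75]) = 5
New gcd = gcd(g_others, new_val) = gcd(5, 67) = 1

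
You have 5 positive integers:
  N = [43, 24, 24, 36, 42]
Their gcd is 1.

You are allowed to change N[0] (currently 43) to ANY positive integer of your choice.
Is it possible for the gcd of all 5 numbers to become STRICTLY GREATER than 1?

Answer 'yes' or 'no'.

Answer: yes

Derivation:
Current gcd = 1
gcd of all OTHER numbers (without N[0]=43): gcd([24, 24, 36, 42]) = 6
The new gcd after any change is gcd(6, new_value).
This can be at most 6.
Since 6 > old gcd 1, the gcd CAN increase (e.g., set N[0] = 6).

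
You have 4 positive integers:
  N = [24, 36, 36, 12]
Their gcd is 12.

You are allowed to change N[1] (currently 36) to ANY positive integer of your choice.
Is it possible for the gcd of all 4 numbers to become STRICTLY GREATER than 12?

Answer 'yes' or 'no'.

Answer: no

Derivation:
Current gcd = 12
gcd of all OTHER numbers (without N[1]=36): gcd([24, 36, 12]) = 12
The new gcd after any change is gcd(12, new_value).
This can be at most 12.
Since 12 = old gcd 12, the gcd can only stay the same or decrease.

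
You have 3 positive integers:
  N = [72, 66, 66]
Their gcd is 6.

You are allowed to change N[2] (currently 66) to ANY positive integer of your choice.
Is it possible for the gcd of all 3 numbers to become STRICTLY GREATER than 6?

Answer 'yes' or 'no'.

Current gcd = 6
gcd of all OTHER numbers (without N[2]=66): gcd([72, 66]) = 6
The new gcd after any change is gcd(6, new_value).
This can be at most 6.
Since 6 = old gcd 6, the gcd can only stay the same or decrease.

Answer: no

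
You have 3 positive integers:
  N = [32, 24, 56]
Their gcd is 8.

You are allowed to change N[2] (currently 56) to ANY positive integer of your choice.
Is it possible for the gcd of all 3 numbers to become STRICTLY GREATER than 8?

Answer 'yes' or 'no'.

Answer: no

Derivation:
Current gcd = 8
gcd of all OTHER numbers (without N[2]=56): gcd([32, 24]) = 8
The new gcd after any change is gcd(8, new_value).
This can be at most 8.
Since 8 = old gcd 8, the gcd can only stay the same or decrease.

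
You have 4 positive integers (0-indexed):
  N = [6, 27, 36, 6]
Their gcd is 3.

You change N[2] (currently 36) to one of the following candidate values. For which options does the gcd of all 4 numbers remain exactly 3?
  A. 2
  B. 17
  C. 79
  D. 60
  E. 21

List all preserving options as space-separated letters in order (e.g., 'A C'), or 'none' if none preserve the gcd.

Answer: D E

Derivation:
Old gcd = 3; gcd of others (without N[2]) = 3
New gcd for candidate v: gcd(3, v). Preserves old gcd iff gcd(3, v) = 3.
  Option A: v=2, gcd(3,2)=1 -> changes
  Option B: v=17, gcd(3,17)=1 -> changes
  Option C: v=79, gcd(3,79)=1 -> changes
  Option D: v=60, gcd(3,60)=3 -> preserves
  Option E: v=21, gcd(3,21)=3 -> preserves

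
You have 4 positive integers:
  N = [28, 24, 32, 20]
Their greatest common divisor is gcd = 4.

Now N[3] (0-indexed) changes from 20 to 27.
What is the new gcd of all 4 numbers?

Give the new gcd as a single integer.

Answer: 1

Derivation:
Numbers: [28, 24, 32, 20], gcd = 4
Change: index 3, 20 -> 27
gcd of the OTHER numbers (without index 3): gcd([28, 24, 32]) = 4
New gcd = gcd(g_others, new_val) = gcd(4, 27) = 1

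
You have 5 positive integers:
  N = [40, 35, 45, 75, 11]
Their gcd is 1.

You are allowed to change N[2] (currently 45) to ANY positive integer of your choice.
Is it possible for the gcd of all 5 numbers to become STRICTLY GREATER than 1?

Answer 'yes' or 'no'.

Answer: no

Derivation:
Current gcd = 1
gcd of all OTHER numbers (without N[2]=45): gcd([40, 35, 75, 11]) = 1
The new gcd after any change is gcd(1, new_value).
This can be at most 1.
Since 1 = old gcd 1, the gcd can only stay the same or decrease.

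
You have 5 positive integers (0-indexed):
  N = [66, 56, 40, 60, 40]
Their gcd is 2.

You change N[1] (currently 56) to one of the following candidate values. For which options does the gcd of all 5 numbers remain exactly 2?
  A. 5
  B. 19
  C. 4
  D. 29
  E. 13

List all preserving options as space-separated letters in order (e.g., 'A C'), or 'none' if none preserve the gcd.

Answer: C

Derivation:
Old gcd = 2; gcd of others (without N[1]) = 2
New gcd for candidate v: gcd(2, v). Preserves old gcd iff gcd(2, v) = 2.
  Option A: v=5, gcd(2,5)=1 -> changes
  Option B: v=19, gcd(2,19)=1 -> changes
  Option C: v=4, gcd(2,4)=2 -> preserves
  Option D: v=29, gcd(2,29)=1 -> changes
  Option E: v=13, gcd(2,13)=1 -> changes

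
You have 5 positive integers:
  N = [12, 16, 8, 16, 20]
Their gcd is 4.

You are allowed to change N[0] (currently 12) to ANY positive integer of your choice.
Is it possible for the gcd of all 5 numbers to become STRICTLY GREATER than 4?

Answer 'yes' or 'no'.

Current gcd = 4
gcd of all OTHER numbers (without N[0]=12): gcd([16, 8, 16, 20]) = 4
The new gcd after any change is gcd(4, new_value).
This can be at most 4.
Since 4 = old gcd 4, the gcd can only stay the same or decrease.

Answer: no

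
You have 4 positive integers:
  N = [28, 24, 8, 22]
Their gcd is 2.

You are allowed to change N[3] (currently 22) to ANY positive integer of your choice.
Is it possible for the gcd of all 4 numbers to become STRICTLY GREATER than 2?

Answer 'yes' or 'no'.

Answer: yes

Derivation:
Current gcd = 2
gcd of all OTHER numbers (without N[3]=22): gcd([28, 24, 8]) = 4
The new gcd after any change is gcd(4, new_value).
This can be at most 4.
Since 4 > old gcd 2, the gcd CAN increase (e.g., set N[3] = 4).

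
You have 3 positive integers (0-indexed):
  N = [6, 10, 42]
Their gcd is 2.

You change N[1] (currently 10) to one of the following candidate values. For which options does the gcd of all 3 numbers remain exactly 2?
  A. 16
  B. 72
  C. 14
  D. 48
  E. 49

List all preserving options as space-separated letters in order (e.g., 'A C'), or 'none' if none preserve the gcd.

Answer: A C

Derivation:
Old gcd = 2; gcd of others (without N[1]) = 6
New gcd for candidate v: gcd(6, v). Preserves old gcd iff gcd(6, v) = 2.
  Option A: v=16, gcd(6,16)=2 -> preserves
  Option B: v=72, gcd(6,72)=6 -> changes
  Option C: v=14, gcd(6,14)=2 -> preserves
  Option D: v=48, gcd(6,48)=6 -> changes
  Option E: v=49, gcd(6,49)=1 -> changes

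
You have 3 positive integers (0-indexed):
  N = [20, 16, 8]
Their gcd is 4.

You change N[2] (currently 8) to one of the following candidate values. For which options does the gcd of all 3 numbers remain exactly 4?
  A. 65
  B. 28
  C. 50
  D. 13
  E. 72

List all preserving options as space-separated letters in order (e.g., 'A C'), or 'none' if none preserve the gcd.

Answer: B E

Derivation:
Old gcd = 4; gcd of others (without N[2]) = 4
New gcd for candidate v: gcd(4, v). Preserves old gcd iff gcd(4, v) = 4.
  Option A: v=65, gcd(4,65)=1 -> changes
  Option B: v=28, gcd(4,28)=4 -> preserves
  Option C: v=50, gcd(4,50)=2 -> changes
  Option D: v=13, gcd(4,13)=1 -> changes
  Option E: v=72, gcd(4,72)=4 -> preserves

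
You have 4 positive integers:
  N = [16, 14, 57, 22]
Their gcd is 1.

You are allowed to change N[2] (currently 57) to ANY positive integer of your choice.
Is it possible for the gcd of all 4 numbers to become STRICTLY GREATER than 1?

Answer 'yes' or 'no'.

Current gcd = 1
gcd of all OTHER numbers (without N[2]=57): gcd([16, 14, 22]) = 2
The new gcd after any change is gcd(2, new_value).
This can be at most 2.
Since 2 > old gcd 1, the gcd CAN increase (e.g., set N[2] = 2).

Answer: yes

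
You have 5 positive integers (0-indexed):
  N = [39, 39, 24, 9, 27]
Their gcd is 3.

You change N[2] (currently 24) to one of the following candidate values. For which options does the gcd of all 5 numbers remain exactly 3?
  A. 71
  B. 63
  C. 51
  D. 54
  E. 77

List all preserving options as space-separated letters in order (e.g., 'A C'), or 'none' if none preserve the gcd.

Old gcd = 3; gcd of others (without N[2]) = 3
New gcd for candidate v: gcd(3, v). Preserves old gcd iff gcd(3, v) = 3.
  Option A: v=71, gcd(3,71)=1 -> changes
  Option B: v=63, gcd(3,63)=3 -> preserves
  Option C: v=51, gcd(3,51)=3 -> preserves
  Option D: v=54, gcd(3,54)=3 -> preserves
  Option E: v=77, gcd(3,77)=1 -> changes

Answer: B C D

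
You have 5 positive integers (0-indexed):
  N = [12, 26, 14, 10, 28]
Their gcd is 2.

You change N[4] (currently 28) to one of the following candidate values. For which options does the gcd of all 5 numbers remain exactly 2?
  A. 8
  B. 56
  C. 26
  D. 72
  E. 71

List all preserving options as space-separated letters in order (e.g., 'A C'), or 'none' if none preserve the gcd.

Answer: A B C D

Derivation:
Old gcd = 2; gcd of others (without N[4]) = 2
New gcd for candidate v: gcd(2, v). Preserves old gcd iff gcd(2, v) = 2.
  Option A: v=8, gcd(2,8)=2 -> preserves
  Option B: v=56, gcd(2,56)=2 -> preserves
  Option C: v=26, gcd(2,26)=2 -> preserves
  Option D: v=72, gcd(2,72)=2 -> preserves
  Option E: v=71, gcd(2,71)=1 -> changes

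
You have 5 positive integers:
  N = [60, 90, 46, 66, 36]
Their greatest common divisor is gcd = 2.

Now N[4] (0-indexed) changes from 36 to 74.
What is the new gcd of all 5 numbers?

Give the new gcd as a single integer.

Numbers: [60, 90, 46, 66, 36], gcd = 2
Change: index 4, 36 -> 74
gcd of the OTHER numbers (without index 4): gcd([60, 90, 46, 66]) = 2
New gcd = gcd(g_others, new_val) = gcd(2, 74) = 2

Answer: 2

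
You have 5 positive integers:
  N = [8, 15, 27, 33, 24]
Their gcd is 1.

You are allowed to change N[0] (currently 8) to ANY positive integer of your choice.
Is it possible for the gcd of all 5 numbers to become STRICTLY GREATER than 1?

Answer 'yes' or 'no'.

Answer: yes

Derivation:
Current gcd = 1
gcd of all OTHER numbers (without N[0]=8): gcd([15, 27, 33, 24]) = 3
The new gcd after any change is gcd(3, new_value).
This can be at most 3.
Since 3 > old gcd 1, the gcd CAN increase (e.g., set N[0] = 3).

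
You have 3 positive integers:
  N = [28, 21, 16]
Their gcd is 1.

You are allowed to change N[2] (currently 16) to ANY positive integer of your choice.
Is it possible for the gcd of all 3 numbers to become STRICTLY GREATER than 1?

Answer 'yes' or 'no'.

Answer: yes

Derivation:
Current gcd = 1
gcd of all OTHER numbers (without N[2]=16): gcd([28, 21]) = 7
The new gcd after any change is gcd(7, new_value).
This can be at most 7.
Since 7 > old gcd 1, the gcd CAN increase (e.g., set N[2] = 7).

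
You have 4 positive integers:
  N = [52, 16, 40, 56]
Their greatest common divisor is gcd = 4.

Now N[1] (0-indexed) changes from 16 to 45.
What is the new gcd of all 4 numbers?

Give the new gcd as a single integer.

Answer: 1

Derivation:
Numbers: [52, 16, 40, 56], gcd = 4
Change: index 1, 16 -> 45
gcd of the OTHER numbers (without index 1): gcd([52, 40, 56]) = 4
New gcd = gcd(g_others, new_val) = gcd(4, 45) = 1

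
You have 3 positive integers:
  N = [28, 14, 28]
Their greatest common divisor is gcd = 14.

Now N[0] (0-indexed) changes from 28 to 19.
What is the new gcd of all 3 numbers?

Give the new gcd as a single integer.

Numbers: [28, 14, 28], gcd = 14
Change: index 0, 28 -> 19
gcd of the OTHER numbers (without index 0): gcd([14, 28]) = 14
New gcd = gcd(g_others, new_val) = gcd(14, 19) = 1

Answer: 1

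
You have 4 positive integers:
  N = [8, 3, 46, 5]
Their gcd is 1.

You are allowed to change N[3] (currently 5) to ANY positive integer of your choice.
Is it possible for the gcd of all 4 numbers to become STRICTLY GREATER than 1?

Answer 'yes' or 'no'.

Current gcd = 1
gcd of all OTHER numbers (without N[3]=5): gcd([8, 3, 46]) = 1
The new gcd after any change is gcd(1, new_value).
This can be at most 1.
Since 1 = old gcd 1, the gcd can only stay the same or decrease.

Answer: no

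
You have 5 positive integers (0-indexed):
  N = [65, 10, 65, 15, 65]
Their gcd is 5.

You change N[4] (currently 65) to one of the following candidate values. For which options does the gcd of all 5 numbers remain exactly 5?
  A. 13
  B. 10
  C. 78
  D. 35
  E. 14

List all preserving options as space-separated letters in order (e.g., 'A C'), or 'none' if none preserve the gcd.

Old gcd = 5; gcd of others (without N[4]) = 5
New gcd for candidate v: gcd(5, v). Preserves old gcd iff gcd(5, v) = 5.
  Option A: v=13, gcd(5,13)=1 -> changes
  Option B: v=10, gcd(5,10)=5 -> preserves
  Option C: v=78, gcd(5,78)=1 -> changes
  Option D: v=35, gcd(5,35)=5 -> preserves
  Option E: v=14, gcd(5,14)=1 -> changes

Answer: B D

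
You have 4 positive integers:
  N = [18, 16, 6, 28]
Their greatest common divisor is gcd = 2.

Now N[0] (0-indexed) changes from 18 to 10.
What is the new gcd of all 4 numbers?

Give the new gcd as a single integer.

Numbers: [18, 16, 6, 28], gcd = 2
Change: index 0, 18 -> 10
gcd of the OTHER numbers (without index 0): gcd([16, 6, 28]) = 2
New gcd = gcd(g_others, new_val) = gcd(2, 10) = 2

Answer: 2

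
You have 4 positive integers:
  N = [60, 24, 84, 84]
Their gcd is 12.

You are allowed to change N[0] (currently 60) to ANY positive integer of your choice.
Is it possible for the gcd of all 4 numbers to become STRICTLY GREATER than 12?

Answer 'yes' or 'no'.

Current gcd = 12
gcd of all OTHER numbers (without N[0]=60): gcd([24, 84, 84]) = 12
The new gcd after any change is gcd(12, new_value).
This can be at most 12.
Since 12 = old gcd 12, the gcd can only stay the same or decrease.

Answer: no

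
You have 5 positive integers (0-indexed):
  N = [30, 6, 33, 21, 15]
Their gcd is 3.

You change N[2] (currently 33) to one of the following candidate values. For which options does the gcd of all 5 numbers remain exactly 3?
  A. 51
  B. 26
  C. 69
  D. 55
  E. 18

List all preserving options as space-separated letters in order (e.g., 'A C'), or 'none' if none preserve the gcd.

Answer: A C E

Derivation:
Old gcd = 3; gcd of others (without N[2]) = 3
New gcd for candidate v: gcd(3, v). Preserves old gcd iff gcd(3, v) = 3.
  Option A: v=51, gcd(3,51)=3 -> preserves
  Option B: v=26, gcd(3,26)=1 -> changes
  Option C: v=69, gcd(3,69)=3 -> preserves
  Option D: v=55, gcd(3,55)=1 -> changes
  Option E: v=18, gcd(3,18)=3 -> preserves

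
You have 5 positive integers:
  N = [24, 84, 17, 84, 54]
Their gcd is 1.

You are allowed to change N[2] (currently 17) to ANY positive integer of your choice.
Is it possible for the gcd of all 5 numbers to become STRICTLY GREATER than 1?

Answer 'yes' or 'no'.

Current gcd = 1
gcd of all OTHER numbers (without N[2]=17): gcd([24, 84, 84, 54]) = 6
The new gcd after any change is gcd(6, new_value).
This can be at most 6.
Since 6 > old gcd 1, the gcd CAN increase (e.g., set N[2] = 6).

Answer: yes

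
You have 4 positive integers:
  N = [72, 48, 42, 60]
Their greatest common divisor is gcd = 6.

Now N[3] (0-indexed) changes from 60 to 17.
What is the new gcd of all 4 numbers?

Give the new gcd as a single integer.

Numbers: [72, 48, 42, 60], gcd = 6
Change: index 3, 60 -> 17
gcd of the OTHER numbers (without index 3): gcd([72, 48, 42]) = 6
New gcd = gcd(g_others, new_val) = gcd(6, 17) = 1

Answer: 1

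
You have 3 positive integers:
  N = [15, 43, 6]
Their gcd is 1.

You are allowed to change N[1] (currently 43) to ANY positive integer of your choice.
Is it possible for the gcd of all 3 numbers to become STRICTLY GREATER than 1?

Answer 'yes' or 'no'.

Answer: yes

Derivation:
Current gcd = 1
gcd of all OTHER numbers (without N[1]=43): gcd([15, 6]) = 3
The new gcd after any change is gcd(3, new_value).
This can be at most 3.
Since 3 > old gcd 1, the gcd CAN increase (e.g., set N[1] = 3).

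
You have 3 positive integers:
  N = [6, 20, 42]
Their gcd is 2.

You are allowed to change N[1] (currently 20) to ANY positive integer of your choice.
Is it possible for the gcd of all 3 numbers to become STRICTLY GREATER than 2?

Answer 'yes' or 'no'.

Current gcd = 2
gcd of all OTHER numbers (without N[1]=20): gcd([6, 42]) = 6
The new gcd after any change is gcd(6, new_value).
This can be at most 6.
Since 6 > old gcd 2, the gcd CAN increase (e.g., set N[1] = 6).

Answer: yes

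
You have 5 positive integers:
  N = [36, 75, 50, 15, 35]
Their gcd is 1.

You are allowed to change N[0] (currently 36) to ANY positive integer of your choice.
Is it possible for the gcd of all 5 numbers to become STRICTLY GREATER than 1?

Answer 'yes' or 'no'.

Current gcd = 1
gcd of all OTHER numbers (without N[0]=36): gcd([75, 50, 15, 35]) = 5
The new gcd after any change is gcd(5, new_value).
This can be at most 5.
Since 5 > old gcd 1, the gcd CAN increase (e.g., set N[0] = 5).

Answer: yes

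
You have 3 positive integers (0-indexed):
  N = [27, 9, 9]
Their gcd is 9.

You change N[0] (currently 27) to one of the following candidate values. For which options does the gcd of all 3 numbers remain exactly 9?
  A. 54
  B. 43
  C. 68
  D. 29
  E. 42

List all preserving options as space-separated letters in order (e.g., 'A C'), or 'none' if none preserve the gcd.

Answer: A

Derivation:
Old gcd = 9; gcd of others (without N[0]) = 9
New gcd for candidate v: gcd(9, v). Preserves old gcd iff gcd(9, v) = 9.
  Option A: v=54, gcd(9,54)=9 -> preserves
  Option B: v=43, gcd(9,43)=1 -> changes
  Option C: v=68, gcd(9,68)=1 -> changes
  Option D: v=29, gcd(9,29)=1 -> changes
  Option E: v=42, gcd(9,42)=3 -> changes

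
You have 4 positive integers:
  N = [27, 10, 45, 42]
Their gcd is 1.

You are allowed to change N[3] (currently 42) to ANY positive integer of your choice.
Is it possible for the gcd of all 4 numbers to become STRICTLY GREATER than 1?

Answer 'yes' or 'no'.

Answer: no

Derivation:
Current gcd = 1
gcd of all OTHER numbers (without N[3]=42): gcd([27, 10, 45]) = 1
The new gcd after any change is gcd(1, new_value).
This can be at most 1.
Since 1 = old gcd 1, the gcd can only stay the same or decrease.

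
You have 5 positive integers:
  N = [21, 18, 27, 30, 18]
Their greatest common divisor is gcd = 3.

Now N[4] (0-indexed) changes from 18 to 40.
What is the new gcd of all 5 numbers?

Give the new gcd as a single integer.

Numbers: [21, 18, 27, 30, 18], gcd = 3
Change: index 4, 18 -> 40
gcd of the OTHER numbers (without index 4): gcd([21, 18, 27, 30]) = 3
New gcd = gcd(g_others, new_val) = gcd(3, 40) = 1

Answer: 1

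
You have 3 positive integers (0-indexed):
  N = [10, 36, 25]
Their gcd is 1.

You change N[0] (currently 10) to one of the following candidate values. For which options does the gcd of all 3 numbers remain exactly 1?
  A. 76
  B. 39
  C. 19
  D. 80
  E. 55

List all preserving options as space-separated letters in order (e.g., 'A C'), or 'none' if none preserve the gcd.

Answer: A B C D E

Derivation:
Old gcd = 1; gcd of others (without N[0]) = 1
New gcd for candidate v: gcd(1, v). Preserves old gcd iff gcd(1, v) = 1.
  Option A: v=76, gcd(1,76)=1 -> preserves
  Option B: v=39, gcd(1,39)=1 -> preserves
  Option C: v=19, gcd(1,19)=1 -> preserves
  Option D: v=80, gcd(1,80)=1 -> preserves
  Option E: v=55, gcd(1,55)=1 -> preserves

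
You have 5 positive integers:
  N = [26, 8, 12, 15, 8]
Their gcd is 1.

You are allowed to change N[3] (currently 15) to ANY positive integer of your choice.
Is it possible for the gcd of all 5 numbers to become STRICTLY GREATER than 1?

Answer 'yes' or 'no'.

Answer: yes

Derivation:
Current gcd = 1
gcd of all OTHER numbers (without N[3]=15): gcd([26, 8, 12, 8]) = 2
The new gcd after any change is gcd(2, new_value).
This can be at most 2.
Since 2 > old gcd 1, the gcd CAN increase (e.g., set N[3] = 2).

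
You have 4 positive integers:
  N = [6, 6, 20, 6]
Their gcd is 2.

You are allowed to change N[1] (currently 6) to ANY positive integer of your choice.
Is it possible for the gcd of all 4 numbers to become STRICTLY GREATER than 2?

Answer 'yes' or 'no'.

Current gcd = 2
gcd of all OTHER numbers (without N[1]=6): gcd([6, 20, 6]) = 2
The new gcd after any change is gcd(2, new_value).
This can be at most 2.
Since 2 = old gcd 2, the gcd can only stay the same or decrease.

Answer: no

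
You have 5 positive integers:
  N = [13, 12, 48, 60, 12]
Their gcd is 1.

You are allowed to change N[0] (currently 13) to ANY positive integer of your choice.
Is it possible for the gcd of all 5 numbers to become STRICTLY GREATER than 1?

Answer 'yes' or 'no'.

Answer: yes

Derivation:
Current gcd = 1
gcd of all OTHER numbers (without N[0]=13): gcd([12, 48, 60, 12]) = 12
The new gcd after any change is gcd(12, new_value).
This can be at most 12.
Since 12 > old gcd 1, the gcd CAN increase (e.g., set N[0] = 12).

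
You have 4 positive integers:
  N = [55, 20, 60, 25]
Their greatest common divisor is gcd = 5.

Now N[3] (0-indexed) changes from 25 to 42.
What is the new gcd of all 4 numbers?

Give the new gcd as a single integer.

Answer: 1

Derivation:
Numbers: [55, 20, 60, 25], gcd = 5
Change: index 3, 25 -> 42
gcd of the OTHER numbers (without index 3): gcd([55, 20, 60]) = 5
New gcd = gcd(g_others, new_val) = gcd(5, 42) = 1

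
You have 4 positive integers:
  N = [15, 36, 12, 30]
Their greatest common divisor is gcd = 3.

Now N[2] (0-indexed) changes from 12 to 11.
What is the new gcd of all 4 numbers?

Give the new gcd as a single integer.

Numbers: [15, 36, 12, 30], gcd = 3
Change: index 2, 12 -> 11
gcd of the OTHER numbers (without index 2): gcd([15, 36, 30]) = 3
New gcd = gcd(g_others, new_val) = gcd(3, 11) = 1

Answer: 1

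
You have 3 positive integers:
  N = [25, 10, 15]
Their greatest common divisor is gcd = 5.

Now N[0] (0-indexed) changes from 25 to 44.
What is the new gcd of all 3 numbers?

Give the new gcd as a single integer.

Numbers: [25, 10, 15], gcd = 5
Change: index 0, 25 -> 44
gcd of the OTHER numbers (without index 0): gcd([10, 15]) = 5
New gcd = gcd(g_others, new_val) = gcd(5, 44) = 1

Answer: 1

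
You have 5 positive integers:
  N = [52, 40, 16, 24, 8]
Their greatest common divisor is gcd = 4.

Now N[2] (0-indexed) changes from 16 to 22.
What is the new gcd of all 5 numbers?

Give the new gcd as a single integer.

Numbers: [52, 40, 16, 24, 8], gcd = 4
Change: index 2, 16 -> 22
gcd of the OTHER numbers (without index 2): gcd([52, 40, 24, 8]) = 4
New gcd = gcd(g_others, new_val) = gcd(4, 22) = 2

Answer: 2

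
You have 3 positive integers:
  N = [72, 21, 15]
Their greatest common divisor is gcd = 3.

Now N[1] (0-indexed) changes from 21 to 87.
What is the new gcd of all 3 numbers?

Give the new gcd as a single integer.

Answer: 3

Derivation:
Numbers: [72, 21, 15], gcd = 3
Change: index 1, 21 -> 87
gcd of the OTHER numbers (without index 1): gcd([72, 15]) = 3
New gcd = gcd(g_others, new_val) = gcd(3, 87) = 3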